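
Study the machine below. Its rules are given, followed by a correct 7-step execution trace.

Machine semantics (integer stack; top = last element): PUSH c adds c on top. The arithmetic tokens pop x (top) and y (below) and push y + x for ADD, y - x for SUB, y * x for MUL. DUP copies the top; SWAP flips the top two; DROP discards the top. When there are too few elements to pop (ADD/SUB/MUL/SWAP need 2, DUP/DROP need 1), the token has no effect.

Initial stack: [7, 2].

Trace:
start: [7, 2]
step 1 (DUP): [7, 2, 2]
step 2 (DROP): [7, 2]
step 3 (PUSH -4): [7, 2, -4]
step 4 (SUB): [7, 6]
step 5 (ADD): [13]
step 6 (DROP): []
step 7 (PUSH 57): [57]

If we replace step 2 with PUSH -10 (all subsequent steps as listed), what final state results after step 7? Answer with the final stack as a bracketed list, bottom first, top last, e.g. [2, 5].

(re-executing from step 2 with the substitution; state before step 2: [7, 2, 2])
step 2 (PUSH -10): [7, 2, 2, -10]
step 3 (PUSH -4): [7, 2, 2, -10, -4]
step 4 (SUB): [7, 2, 2, -6]
step 5 (ADD): [7, 2, -4]
step 6 (DROP): [7, 2]
step 7 (PUSH 57): [7, 2, 57]

[7, 2, 57]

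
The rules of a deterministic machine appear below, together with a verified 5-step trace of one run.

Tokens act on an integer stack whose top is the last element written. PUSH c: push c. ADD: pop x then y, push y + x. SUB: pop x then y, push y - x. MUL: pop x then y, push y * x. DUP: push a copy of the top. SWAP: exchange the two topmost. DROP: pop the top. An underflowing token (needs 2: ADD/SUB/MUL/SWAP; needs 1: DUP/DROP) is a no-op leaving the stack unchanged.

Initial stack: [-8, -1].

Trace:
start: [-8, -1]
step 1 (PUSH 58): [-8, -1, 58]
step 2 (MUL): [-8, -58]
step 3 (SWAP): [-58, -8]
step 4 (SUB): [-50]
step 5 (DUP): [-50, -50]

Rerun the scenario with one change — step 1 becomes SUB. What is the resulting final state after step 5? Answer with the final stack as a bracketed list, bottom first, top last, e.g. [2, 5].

[-7, -7]

(re-executing from step 1 with the substitution; state before step 1: [-8, -1])
step 1 (SUB): [-7]
step 2 (MUL): [-7]
step 3 (SWAP): [-7]
step 4 (SUB): [-7]
step 5 (DUP): [-7, -7]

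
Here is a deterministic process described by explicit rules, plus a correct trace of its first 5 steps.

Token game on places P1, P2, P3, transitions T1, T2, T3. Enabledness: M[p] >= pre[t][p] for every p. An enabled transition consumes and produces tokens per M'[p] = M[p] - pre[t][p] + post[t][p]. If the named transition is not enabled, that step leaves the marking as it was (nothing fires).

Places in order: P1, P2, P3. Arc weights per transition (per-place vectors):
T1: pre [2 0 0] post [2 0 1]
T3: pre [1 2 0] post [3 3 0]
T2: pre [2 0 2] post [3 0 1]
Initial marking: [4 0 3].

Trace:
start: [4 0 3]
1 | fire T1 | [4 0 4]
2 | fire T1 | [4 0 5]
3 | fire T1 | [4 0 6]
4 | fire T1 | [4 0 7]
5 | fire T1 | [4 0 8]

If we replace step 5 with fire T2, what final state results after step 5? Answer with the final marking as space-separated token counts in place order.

5 0 6

(re-executing from step 5 with the substitution; state before step 5: [4 0 7])
5 | fire T2 | [5 0 6]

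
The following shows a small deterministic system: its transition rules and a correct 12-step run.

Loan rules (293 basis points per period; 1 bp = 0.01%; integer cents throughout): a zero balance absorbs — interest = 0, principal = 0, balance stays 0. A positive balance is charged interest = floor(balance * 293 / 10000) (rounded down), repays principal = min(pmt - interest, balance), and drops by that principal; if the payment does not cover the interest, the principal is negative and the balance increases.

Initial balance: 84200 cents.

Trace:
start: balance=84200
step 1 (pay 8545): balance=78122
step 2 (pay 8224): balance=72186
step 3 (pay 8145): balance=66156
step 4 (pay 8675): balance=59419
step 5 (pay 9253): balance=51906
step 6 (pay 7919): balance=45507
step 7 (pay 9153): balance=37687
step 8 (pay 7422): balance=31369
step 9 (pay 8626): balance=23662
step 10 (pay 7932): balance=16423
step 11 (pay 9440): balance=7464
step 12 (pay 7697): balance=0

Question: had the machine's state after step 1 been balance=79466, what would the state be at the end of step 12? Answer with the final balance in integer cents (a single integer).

1832

state after step 1 := balance=79466
step 2 (pay 8224): balance=73570
step 3 (pay 8145): balance=67580
step 4 (pay 8675): balance=60885
step 5 (pay 9253): balance=53415
step 6 (pay 7919): balance=47061
step 7 (pay 9153): balance=39286
step 8 (pay 7422): balance=33015
step 9 (pay 8626): balance=25356
step 10 (pay 7932): balance=18166
step 11 (pay 9440): balance=9258
step 12 (pay 7697): balance=1832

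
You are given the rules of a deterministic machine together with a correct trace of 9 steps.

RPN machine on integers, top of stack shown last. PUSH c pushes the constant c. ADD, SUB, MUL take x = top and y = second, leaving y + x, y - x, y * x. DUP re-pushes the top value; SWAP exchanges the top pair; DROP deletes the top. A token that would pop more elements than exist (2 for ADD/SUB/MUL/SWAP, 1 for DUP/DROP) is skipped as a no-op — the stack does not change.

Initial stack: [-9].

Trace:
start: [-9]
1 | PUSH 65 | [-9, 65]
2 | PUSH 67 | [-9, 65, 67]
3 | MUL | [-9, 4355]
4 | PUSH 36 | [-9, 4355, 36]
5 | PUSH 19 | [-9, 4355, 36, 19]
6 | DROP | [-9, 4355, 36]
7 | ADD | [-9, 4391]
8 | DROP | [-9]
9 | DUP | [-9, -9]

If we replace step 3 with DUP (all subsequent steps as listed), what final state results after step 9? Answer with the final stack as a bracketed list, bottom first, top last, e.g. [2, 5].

(re-executing from step 3 with the substitution; state before step 3: [-9, 65, 67])
3 | DUP | [-9, 65, 67, 67]
4 | PUSH 36 | [-9, 65, 67, 67, 36]
5 | PUSH 19 | [-9, 65, 67, 67, 36, 19]
6 | DROP | [-9, 65, 67, 67, 36]
7 | ADD | [-9, 65, 67, 103]
8 | DROP | [-9, 65, 67]
9 | DUP | [-9, 65, 67, 67]

[-9, 65, 67, 67]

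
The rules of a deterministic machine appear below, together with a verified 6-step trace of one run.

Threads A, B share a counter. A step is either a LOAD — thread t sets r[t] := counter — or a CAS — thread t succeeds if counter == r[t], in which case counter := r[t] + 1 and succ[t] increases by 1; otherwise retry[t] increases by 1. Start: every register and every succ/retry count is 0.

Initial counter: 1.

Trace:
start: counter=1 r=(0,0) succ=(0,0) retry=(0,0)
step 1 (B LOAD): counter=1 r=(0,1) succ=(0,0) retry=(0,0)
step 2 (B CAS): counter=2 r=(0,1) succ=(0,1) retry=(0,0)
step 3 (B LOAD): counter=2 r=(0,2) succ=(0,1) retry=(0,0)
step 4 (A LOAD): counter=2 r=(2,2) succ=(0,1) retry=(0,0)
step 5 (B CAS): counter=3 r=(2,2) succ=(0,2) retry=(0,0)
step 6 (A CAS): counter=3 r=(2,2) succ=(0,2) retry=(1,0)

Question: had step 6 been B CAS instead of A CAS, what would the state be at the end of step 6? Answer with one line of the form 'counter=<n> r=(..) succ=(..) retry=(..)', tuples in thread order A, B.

counter=3 r=(2,2) succ=(0,2) retry=(0,1)

(re-executing from step 6 with the substitution; state before step 6: counter=3 r=(2,2) succ=(0,2) retry=(0,0))
step 6 (B CAS): counter=3 r=(2,2) succ=(0,2) retry=(0,1)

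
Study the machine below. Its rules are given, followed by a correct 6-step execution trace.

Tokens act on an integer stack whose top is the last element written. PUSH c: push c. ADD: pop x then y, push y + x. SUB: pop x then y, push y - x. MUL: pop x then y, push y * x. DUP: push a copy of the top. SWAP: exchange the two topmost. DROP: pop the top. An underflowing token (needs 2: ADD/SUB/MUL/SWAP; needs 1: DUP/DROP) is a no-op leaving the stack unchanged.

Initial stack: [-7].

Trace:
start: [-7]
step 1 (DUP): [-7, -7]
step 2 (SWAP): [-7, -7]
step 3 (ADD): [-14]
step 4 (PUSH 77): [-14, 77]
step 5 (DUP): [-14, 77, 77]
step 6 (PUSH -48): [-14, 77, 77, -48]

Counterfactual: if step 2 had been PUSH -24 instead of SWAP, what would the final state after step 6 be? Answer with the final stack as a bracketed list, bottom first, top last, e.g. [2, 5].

[-7, -31, 77, 77, -48]

(re-executing from step 2 with the substitution; state before step 2: [-7, -7])
step 2 (PUSH -24): [-7, -7, -24]
step 3 (ADD): [-7, -31]
step 4 (PUSH 77): [-7, -31, 77]
step 5 (DUP): [-7, -31, 77, 77]
step 6 (PUSH -48): [-7, -31, 77, 77, -48]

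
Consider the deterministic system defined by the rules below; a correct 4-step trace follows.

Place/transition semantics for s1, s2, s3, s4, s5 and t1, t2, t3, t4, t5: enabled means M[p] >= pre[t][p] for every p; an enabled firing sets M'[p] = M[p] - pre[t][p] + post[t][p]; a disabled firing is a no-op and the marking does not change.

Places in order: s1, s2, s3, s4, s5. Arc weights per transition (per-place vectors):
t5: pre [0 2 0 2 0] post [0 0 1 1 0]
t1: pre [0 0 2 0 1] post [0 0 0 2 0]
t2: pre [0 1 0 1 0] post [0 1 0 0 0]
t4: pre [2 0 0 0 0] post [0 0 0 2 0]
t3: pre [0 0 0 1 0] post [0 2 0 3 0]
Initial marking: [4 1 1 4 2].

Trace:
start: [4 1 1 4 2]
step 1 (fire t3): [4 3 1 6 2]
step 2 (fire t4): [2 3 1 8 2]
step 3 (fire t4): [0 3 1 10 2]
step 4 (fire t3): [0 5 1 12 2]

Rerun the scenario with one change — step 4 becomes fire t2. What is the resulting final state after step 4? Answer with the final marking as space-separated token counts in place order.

(re-executing from step 4 with the substitution; state before step 4: [0 3 1 10 2])
step 4 (fire t2): [0 3 1 9 2]

0 3 1 9 2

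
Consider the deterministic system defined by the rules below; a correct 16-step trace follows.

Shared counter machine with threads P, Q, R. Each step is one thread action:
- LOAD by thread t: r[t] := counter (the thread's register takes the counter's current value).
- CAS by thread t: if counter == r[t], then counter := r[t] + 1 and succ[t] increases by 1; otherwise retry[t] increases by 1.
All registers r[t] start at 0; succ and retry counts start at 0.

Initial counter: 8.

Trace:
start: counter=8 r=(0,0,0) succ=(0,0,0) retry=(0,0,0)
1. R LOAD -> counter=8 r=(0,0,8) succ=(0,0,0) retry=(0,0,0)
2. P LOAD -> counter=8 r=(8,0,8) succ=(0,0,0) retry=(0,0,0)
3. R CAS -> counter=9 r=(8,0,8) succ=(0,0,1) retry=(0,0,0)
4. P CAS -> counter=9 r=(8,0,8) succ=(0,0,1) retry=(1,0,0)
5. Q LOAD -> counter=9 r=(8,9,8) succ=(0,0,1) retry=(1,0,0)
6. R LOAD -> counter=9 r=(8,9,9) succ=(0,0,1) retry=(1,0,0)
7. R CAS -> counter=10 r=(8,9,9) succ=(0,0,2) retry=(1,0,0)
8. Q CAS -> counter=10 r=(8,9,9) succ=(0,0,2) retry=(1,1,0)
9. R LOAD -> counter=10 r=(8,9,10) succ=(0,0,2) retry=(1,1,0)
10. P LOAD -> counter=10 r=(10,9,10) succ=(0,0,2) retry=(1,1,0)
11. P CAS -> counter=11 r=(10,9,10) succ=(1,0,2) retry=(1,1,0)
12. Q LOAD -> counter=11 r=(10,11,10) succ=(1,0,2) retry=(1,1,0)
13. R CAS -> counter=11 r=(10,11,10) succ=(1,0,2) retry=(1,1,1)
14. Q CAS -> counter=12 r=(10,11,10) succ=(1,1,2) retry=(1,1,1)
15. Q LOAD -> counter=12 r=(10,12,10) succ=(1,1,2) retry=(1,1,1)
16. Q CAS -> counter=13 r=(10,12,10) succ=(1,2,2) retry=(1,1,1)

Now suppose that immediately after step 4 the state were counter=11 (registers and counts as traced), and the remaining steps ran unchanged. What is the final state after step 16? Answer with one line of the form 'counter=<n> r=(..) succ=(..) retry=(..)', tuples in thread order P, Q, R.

state after step 4 := counter=11 r=(8,0,8) succ=(0,0,1) retry=(1,0,0)
5. Q LOAD -> counter=11 r=(8,11,8) succ=(0,0,1) retry=(1,0,0)
6. R LOAD -> counter=11 r=(8,11,11) succ=(0,0,1) retry=(1,0,0)
7. R CAS -> counter=12 r=(8,11,11) succ=(0,0,2) retry=(1,0,0)
8. Q CAS -> counter=12 r=(8,11,11) succ=(0,0,2) retry=(1,1,0)
9. R LOAD -> counter=12 r=(8,11,12) succ=(0,0,2) retry=(1,1,0)
10. P LOAD -> counter=12 r=(12,11,12) succ=(0,0,2) retry=(1,1,0)
11. P CAS -> counter=13 r=(12,11,12) succ=(1,0,2) retry=(1,1,0)
12. Q LOAD -> counter=13 r=(12,13,12) succ=(1,0,2) retry=(1,1,0)
13. R CAS -> counter=13 r=(12,13,12) succ=(1,0,2) retry=(1,1,1)
14. Q CAS -> counter=14 r=(12,13,12) succ=(1,1,2) retry=(1,1,1)
15. Q LOAD -> counter=14 r=(12,14,12) succ=(1,1,2) retry=(1,1,1)
16. Q CAS -> counter=15 r=(12,14,12) succ=(1,2,2) retry=(1,1,1)

counter=15 r=(12,14,12) succ=(1,2,2) retry=(1,1,1)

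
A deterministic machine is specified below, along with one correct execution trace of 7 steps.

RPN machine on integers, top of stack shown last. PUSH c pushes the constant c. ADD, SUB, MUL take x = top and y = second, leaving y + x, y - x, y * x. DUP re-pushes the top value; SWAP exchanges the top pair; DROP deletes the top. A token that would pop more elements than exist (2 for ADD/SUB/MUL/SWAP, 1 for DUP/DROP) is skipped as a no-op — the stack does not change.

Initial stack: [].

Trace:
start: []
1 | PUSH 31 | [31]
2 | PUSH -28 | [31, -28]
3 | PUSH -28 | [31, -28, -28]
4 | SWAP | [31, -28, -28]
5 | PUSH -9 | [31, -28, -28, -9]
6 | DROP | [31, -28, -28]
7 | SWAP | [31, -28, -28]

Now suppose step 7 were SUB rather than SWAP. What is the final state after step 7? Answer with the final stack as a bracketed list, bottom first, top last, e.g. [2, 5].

(re-executing from step 7 with the substitution; state before step 7: [31, -28, -28])
7 | SUB | [31, 0]

[31, 0]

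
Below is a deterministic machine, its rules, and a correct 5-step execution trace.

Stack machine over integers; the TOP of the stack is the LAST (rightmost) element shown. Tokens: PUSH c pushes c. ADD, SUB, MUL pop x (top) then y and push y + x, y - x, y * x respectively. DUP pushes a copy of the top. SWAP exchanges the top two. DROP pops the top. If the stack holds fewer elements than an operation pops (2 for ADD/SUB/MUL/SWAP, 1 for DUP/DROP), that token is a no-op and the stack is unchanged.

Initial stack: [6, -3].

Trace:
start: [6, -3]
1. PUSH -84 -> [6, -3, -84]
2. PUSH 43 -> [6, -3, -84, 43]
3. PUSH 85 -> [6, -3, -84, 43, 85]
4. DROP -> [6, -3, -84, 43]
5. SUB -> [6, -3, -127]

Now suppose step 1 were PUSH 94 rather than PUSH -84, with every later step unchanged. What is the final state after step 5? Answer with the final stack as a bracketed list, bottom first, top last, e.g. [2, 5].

[6, -3, 51]

(re-executing from step 1 with the substitution; state before step 1: [6, -3])
1. PUSH 94 -> [6, -3, 94]
2. PUSH 43 -> [6, -3, 94, 43]
3. PUSH 85 -> [6, -3, 94, 43, 85]
4. DROP -> [6, -3, 94, 43]
5. SUB -> [6, -3, 51]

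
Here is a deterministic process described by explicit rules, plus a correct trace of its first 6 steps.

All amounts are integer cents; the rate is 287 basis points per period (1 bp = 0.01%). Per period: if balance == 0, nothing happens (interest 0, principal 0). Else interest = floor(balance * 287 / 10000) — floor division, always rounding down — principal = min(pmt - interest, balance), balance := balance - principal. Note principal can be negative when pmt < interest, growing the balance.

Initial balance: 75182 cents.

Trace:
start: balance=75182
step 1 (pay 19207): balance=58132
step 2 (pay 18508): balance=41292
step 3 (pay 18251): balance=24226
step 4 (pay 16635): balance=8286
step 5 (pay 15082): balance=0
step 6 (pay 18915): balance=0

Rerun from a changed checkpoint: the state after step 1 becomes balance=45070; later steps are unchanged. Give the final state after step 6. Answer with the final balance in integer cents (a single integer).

state after step 1 := balance=45070
step 2 (pay 18508): balance=27855
step 3 (pay 18251): balance=10403
step 4 (pay 16635): balance=0
step 5 (pay 15082): balance=0
step 6 (pay 18915): balance=0

0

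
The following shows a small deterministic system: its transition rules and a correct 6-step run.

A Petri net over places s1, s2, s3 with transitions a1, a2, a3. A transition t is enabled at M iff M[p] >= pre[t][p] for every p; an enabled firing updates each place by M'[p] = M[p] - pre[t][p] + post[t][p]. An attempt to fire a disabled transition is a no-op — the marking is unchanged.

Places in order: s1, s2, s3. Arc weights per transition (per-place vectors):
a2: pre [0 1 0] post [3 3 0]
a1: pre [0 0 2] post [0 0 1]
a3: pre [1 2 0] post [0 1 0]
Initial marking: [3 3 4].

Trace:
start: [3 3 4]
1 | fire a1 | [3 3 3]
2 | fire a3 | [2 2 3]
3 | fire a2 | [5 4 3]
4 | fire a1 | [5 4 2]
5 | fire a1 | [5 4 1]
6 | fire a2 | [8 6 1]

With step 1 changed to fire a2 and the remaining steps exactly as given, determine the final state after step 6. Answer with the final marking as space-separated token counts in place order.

(re-executing from step 1 with the substitution; state before step 1: [3 3 4])
1 | fire a2 | [6 5 4]
2 | fire a3 | [5 4 4]
3 | fire a2 | [8 6 4]
4 | fire a1 | [8 6 3]
5 | fire a1 | [8 6 2]
6 | fire a2 | [11 8 2]

11 8 2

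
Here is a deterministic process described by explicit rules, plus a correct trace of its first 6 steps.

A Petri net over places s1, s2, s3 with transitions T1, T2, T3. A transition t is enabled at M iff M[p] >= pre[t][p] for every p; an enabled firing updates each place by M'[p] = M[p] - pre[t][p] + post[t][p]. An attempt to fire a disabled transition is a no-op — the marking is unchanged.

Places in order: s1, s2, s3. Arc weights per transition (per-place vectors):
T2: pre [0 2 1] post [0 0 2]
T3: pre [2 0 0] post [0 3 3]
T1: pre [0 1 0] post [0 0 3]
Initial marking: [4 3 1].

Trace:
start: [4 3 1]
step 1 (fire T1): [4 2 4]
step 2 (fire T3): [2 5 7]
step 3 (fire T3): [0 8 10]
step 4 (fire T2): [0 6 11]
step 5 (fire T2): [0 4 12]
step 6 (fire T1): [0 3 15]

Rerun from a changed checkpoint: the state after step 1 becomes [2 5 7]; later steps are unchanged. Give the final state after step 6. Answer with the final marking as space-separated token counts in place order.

0 3 15

state after step 1 := [2 5 7]
step 2 (fire T3): [0 8 10]
step 3 (fire T3): [0 8 10]
step 4 (fire T2): [0 6 11]
step 5 (fire T2): [0 4 12]
step 6 (fire T1): [0 3 15]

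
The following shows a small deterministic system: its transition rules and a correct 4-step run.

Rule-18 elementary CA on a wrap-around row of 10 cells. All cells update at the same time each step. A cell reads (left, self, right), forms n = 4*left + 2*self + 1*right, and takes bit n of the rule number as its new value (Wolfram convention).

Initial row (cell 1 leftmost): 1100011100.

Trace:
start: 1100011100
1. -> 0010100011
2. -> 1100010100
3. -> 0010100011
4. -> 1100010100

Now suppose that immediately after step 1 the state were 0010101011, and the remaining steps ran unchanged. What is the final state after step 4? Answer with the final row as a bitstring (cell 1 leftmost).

state after step 1 := 0010101011
2. -> 1100000000
3. -> 0010000001
4. -> 1101000010

1101000010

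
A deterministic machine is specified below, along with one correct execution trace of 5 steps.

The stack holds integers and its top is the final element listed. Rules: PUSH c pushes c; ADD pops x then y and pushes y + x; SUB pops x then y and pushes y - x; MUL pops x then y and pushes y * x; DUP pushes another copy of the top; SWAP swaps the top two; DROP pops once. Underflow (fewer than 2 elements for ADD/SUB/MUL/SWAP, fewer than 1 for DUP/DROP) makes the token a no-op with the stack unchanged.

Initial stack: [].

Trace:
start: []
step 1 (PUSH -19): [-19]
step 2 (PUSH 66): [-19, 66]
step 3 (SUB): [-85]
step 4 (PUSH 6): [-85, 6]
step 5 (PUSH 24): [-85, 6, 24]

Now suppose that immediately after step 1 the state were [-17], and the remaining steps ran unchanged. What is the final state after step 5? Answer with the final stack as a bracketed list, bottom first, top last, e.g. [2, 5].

[-83, 6, 24]

state after step 1 := [-17]
step 2 (PUSH 66): [-17, 66]
step 3 (SUB): [-83]
step 4 (PUSH 6): [-83, 6]
step 5 (PUSH 24): [-83, 6, 24]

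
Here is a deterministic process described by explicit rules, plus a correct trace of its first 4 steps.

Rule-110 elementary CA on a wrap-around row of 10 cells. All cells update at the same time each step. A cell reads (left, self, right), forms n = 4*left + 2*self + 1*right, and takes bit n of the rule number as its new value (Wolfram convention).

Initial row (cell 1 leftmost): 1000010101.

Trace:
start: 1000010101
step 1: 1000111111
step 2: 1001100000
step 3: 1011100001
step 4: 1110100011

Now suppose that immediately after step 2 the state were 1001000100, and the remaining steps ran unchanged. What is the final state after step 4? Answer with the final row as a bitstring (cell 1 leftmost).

state after step 2 := 1001000100
step 3: 1011001101
step 4: 1111011111

1111011111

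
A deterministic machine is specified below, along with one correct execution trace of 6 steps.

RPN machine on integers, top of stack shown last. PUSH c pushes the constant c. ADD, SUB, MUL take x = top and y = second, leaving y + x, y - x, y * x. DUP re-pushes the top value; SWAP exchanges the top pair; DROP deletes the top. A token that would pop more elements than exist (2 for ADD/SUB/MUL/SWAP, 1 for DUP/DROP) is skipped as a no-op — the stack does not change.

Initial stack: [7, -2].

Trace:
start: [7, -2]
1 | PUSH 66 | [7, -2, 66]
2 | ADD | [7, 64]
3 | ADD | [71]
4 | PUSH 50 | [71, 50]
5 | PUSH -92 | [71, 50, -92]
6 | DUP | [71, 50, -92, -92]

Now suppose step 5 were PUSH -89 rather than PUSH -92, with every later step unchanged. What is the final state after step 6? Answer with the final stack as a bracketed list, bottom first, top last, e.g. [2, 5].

[71, 50, -89, -89]

(re-executing from step 5 with the substitution; state before step 5: [71, 50])
5 | PUSH -89 | [71, 50, -89]
6 | DUP | [71, 50, -89, -89]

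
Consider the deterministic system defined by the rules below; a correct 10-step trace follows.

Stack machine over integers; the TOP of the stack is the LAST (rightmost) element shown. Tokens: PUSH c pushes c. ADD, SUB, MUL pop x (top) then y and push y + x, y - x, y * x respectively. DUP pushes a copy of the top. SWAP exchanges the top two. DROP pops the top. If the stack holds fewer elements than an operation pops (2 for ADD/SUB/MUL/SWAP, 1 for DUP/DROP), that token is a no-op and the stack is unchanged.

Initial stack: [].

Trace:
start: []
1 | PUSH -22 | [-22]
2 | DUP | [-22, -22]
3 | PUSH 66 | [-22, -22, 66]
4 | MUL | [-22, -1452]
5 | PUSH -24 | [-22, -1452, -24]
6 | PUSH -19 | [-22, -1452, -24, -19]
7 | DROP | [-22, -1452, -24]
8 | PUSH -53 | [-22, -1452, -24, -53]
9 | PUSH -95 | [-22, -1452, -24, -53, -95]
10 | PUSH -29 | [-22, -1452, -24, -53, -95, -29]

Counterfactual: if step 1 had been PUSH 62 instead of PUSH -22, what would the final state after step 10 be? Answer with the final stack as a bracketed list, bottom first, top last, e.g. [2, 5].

(re-executing from step 1 with the substitution; state before step 1: [])
1 | PUSH 62 | [62]
2 | DUP | [62, 62]
3 | PUSH 66 | [62, 62, 66]
4 | MUL | [62, 4092]
5 | PUSH -24 | [62, 4092, -24]
6 | PUSH -19 | [62, 4092, -24, -19]
7 | DROP | [62, 4092, -24]
8 | PUSH -53 | [62, 4092, -24, -53]
9 | PUSH -95 | [62, 4092, -24, -53, -95]
10 | PUSH -29 | [62, 4092, -24, -53, -95, -29]

[62, 4092, -24, -53, -95, -29]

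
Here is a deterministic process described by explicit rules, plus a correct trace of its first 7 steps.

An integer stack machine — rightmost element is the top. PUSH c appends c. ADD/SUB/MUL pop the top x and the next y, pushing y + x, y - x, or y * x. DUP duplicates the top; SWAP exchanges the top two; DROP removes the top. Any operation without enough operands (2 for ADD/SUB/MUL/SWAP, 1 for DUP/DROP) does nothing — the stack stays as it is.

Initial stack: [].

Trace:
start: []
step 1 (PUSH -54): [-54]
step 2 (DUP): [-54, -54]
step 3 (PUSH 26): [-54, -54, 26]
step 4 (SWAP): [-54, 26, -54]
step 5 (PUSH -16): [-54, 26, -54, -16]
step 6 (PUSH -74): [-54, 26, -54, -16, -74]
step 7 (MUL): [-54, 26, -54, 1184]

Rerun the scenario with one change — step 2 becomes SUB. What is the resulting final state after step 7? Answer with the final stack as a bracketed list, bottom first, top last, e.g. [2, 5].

[26, -54, 1184]

(re-executing from step 2 with the substitution; state before step 2: [-54])
step 2 (SUB): [-54]
step 3 (PUSH 26): [-54, 26]
step 4 (SWAP): [26, -54]
step 5 (PUSH -16): [26, -54, -16]
step 6 (PUSH -74): [26, -54, -16, -74]
step 7 (MUL): [26, -54, 1184]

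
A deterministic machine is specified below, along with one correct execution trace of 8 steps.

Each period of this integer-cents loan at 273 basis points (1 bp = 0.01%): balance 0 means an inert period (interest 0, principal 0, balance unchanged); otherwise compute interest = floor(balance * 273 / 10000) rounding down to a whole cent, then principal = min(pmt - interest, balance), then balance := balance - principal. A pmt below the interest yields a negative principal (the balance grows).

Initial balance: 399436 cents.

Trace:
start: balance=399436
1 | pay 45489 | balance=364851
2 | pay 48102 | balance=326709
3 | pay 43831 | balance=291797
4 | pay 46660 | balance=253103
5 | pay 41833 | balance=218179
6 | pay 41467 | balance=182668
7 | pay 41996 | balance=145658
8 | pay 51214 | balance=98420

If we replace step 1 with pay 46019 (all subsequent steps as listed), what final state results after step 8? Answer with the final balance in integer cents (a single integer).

97779

(re-executing from step 1 with the substitution; state before step 1: balance=399436)
1 | pay 46019 | balance=364321
2 | pay 48102 | balance=326164
3 | pay 43831 | balance=291237
4 | pay 46660 | balance=252527
5 | pay 41833 | balance=217587
6 | pay 41467 | balance=182060
7 | pay 41996 | balance=145034
8 | pay 51214 | balance=97779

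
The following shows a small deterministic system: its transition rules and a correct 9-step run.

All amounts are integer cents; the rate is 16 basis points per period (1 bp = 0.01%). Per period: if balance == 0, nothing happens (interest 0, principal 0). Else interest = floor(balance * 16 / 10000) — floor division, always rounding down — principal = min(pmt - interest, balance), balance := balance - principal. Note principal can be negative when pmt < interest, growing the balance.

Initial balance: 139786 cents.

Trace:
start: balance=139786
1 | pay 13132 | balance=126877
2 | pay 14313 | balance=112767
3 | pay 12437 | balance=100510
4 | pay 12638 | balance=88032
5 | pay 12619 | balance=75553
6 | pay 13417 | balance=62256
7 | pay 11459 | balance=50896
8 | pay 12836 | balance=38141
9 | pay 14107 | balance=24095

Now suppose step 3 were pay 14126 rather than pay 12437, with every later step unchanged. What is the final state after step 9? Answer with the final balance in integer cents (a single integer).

(re-executing from step 3 with the substitution; state before step 3: balance=112767)
3 | pay 14126 | balance=98821
4 | pay 12638 | balance=86341
5 | pay 12619 | balance=73860
6 | pay 13417 | balance=60561
7 | pay 11459 | balance=49198
8 | pay 12836 | balance=36440
9 | pay 14107 | balance=22391

22391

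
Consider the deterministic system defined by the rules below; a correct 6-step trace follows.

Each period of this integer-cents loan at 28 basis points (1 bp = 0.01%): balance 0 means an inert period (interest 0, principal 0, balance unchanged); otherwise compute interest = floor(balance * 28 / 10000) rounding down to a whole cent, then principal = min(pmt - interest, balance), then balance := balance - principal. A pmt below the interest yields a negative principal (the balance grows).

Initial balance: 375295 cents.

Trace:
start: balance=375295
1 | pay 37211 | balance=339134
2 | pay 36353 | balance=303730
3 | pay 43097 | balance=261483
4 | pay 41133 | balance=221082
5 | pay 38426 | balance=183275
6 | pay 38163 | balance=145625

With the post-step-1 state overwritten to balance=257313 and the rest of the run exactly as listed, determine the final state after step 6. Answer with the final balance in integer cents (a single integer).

state after step 1 := balance=257313
2 | pay 36353 | balance=221680
3 | pay 43097 | balance=179203
4 | pay 41133 | balance=138571
5 | pay 38426 | balance=100532
6 | pay 38163 | balance=62650

62650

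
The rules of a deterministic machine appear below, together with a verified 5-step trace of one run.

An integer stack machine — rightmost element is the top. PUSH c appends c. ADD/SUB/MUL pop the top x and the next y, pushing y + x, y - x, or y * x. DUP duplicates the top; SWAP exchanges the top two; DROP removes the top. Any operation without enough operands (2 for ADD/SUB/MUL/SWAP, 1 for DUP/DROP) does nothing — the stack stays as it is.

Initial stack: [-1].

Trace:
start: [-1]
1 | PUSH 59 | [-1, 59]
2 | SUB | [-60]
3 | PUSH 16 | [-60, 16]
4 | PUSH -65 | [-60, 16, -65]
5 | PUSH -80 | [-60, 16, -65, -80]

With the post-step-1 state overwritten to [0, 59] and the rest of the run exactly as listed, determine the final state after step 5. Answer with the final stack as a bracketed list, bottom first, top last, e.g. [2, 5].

state after step 1 := [0, 59]
2 | SUB | [-59]
3 | PUSH 16 | [-59, 16]
4 | PUSH -65 | [-59, 16, -65]
5 | PUSH -80 | [-59, 16, -65, -80]

[-59, 16, -65, -80]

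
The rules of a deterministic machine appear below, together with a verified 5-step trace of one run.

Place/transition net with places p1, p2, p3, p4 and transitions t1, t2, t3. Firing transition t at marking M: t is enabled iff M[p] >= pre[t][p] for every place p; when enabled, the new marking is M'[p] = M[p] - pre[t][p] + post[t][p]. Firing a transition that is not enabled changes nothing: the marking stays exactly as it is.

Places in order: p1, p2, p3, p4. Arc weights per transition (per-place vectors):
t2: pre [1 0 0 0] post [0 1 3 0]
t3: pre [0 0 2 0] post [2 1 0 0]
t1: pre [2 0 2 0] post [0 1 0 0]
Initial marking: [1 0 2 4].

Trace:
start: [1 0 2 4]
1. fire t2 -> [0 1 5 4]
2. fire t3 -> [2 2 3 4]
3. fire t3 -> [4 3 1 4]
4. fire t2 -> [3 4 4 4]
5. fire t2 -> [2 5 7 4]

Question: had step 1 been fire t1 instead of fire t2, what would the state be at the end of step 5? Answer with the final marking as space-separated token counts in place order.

(re-executing from step 1 with the substitution; state before step 1: [1 0 2 4])
1. fire t1 -> [1 0 2 4]
2. fire t3 -> [3 1 0 4]
3. fire t3 -> [3 1 0 4]
4. fire t2 -> [2 2 3 4]
5. fire t2 -> [1 3 6 4]

1 3 6 4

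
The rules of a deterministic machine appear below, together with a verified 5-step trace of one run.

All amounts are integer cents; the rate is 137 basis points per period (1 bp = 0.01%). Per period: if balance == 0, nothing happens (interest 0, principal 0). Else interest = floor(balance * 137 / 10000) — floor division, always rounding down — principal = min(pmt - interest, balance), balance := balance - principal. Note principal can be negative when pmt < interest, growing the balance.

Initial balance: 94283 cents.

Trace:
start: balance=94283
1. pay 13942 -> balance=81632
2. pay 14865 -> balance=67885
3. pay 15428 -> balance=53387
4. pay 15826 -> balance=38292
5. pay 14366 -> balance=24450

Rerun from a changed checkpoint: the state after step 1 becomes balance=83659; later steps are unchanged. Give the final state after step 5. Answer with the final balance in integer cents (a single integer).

26590

state after step 1 := balance=83659
2. pay 14865 -> balance=69940
3. pay 15428 -> balance=55470
4. pay 15826 -> balance=40403
5. pay 14366 -> balance=26590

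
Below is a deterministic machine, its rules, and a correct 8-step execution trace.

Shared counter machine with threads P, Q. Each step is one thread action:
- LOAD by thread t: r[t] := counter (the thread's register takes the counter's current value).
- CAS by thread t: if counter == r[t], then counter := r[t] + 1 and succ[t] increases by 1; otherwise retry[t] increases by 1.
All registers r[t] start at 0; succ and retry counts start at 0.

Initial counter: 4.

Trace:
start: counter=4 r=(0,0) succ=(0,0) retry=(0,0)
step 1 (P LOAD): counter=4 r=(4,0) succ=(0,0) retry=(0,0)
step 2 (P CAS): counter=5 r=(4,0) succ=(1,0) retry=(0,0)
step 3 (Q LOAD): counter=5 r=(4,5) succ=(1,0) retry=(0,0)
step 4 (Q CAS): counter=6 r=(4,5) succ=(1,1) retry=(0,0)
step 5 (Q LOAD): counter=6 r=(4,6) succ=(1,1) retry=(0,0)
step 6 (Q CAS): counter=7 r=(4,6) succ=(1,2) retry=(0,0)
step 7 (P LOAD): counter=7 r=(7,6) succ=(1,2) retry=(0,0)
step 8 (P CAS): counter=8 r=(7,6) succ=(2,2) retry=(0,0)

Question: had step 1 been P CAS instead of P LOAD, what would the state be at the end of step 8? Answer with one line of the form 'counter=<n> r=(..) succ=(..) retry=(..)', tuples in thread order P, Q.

counter=7 r=(6,5) succ=(1,2) retry=(2,0)

(re-executing from step 1 with the substitution; state before step 1: counter=4 r=(0,0) succ=(0,0) retry=(0,0))
step 1 (P CAS): counter=4 r=(0,0) succ=(0,0) retry=(1,0)
step 2 (P CAS): counter=4 r=(0,0) succ=(0,0) retry=(2,0)
step 3 (Q LOAD): counter=4 r=(0,4) succ=(0,0) retry=(2,0)
step 4 (Q CAS): counter=5 r=(0,4) succ=(0,1) retry=(2,0)
step 5 (Q LOAD): counter=5 r=(0,5) succ=(0,1) retry=(2,0)
step 6 (Q CAS): counter=6 r=(0,5) succ=(0,2) retry=(2,0)
step 7 (P LOAD): counter=6 r=(6,5) succ=(0,2) retry=(2,0)
step 8 (P CAS): counter=7 r=(6,5) succ=(1,2) retry=(2,0)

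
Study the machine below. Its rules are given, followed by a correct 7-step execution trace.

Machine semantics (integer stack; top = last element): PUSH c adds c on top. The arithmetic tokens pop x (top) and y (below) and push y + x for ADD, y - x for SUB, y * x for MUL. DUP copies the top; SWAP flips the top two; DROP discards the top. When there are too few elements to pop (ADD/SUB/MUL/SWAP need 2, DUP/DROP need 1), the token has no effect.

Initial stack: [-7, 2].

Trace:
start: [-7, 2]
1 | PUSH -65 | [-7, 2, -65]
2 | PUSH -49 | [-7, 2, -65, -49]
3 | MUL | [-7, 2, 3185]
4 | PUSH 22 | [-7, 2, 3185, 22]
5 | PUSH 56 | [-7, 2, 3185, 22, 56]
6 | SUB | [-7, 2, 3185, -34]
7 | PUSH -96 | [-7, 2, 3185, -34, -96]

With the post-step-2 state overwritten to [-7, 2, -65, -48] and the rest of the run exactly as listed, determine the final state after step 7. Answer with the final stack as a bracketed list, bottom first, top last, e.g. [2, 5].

state after step 2 := [-7, 2, -65, -48]
3 | MUL | [-7, 2, 3120]
4 | PUSH 22 | [-7, 2, 3120, 22]
5 | PUSH 56 | [-7, 2, 3120, 22, 56]
6 | SUB | [-7, 2, 3120, -34]
7 | PUSH -96 | [-7, 2, 3120, -34, -96]

[-7, 2, 3120, -34, -96]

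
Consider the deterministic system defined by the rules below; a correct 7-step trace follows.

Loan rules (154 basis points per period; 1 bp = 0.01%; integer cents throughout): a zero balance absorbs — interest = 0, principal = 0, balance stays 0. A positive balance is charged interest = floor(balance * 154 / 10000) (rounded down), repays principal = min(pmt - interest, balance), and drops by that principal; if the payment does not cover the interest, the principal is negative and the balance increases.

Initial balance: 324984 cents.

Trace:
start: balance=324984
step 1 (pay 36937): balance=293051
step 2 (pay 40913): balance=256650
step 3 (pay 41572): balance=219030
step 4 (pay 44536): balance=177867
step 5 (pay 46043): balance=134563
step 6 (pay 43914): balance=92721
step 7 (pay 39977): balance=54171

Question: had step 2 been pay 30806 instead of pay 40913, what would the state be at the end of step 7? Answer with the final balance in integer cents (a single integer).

65081

(re-executing from step 2 with the substitution; state before step 2: balance=293051)
step 2 (pay 30806): balance=266757
step 3 (pay 41572): balance=229293
step 4 (pay 44536): balance=188288
step 5 (pay 46043): balance=145144
step 6 (pay 43914): balance=103465
step 7 (pay 39977): balance=65081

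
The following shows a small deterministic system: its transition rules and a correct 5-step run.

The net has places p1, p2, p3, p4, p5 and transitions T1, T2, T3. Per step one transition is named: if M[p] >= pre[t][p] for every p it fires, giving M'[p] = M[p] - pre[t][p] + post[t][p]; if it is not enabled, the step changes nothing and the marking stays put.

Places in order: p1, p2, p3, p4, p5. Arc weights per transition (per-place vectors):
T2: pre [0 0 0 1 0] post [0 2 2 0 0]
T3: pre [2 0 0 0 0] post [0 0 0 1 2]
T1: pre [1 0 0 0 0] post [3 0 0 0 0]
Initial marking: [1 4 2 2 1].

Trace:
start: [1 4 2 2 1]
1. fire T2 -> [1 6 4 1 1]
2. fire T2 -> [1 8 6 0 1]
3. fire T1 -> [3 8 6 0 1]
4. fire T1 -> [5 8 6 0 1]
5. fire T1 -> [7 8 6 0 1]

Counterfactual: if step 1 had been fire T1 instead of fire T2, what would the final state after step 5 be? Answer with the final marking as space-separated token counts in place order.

9 6 4 1 1

(re-executing from step 1 with the substitution; state before step 1: [1 4 2 2 1])
1. fire T1 -> [3 4 2 2 1]
2. fire T2 -> [3 6 4 1 1]
3. fire T1 -> [5 6 4 1 1]
4. fire T1 -> [7 6 4 1 1]
5. fire T1 -> [9 6 4 1 1]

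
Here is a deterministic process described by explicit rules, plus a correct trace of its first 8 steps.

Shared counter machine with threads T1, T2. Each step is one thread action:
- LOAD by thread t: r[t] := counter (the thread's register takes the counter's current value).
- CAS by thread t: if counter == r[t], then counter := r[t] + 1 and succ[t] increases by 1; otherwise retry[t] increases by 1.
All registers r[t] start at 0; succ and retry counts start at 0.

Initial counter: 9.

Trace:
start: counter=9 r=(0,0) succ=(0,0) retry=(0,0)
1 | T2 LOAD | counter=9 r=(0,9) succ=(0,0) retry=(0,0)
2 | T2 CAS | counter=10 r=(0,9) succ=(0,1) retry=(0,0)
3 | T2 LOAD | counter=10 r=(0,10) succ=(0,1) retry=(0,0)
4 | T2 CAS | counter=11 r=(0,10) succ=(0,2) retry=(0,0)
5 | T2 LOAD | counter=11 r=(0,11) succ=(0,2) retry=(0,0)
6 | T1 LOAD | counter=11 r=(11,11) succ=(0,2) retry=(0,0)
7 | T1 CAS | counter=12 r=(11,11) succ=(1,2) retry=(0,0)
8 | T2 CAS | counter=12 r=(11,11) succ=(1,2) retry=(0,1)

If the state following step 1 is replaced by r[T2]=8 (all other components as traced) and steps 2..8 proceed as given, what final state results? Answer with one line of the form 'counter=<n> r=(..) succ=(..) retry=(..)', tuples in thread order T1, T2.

state after step 1 := counter=9 r=(0,8) succ=(0,0) retry=(0,0)
2 | T2 CAS | counter=9 r=(0,8) succ=(0,0) retry=(0,1)
3 | T2 LOAD | counter=9 r=(0,9) succ=(0,0) retry=(0,1)
4 | T2 CAS | counter=10 r=(0,9) succ=(0,1) retry=(0,1)
5 | T2 LOAD | counter=10 r=(0,10) succ=(0,1) retry=(0,1)
6 | T1 LOAD | counter=10 r=(10,10) succ=(0,1) retry=(0,1)
7 | T1 CAS | counter=11 r=(10,10) succ=(1,1) retry=(0,1)
8 | T2 CAS | counter=11 r=(10,10) succ=(1,1) retry=(0,2)

counter=11 r=(10,10) succ=(1,1) retry=(0,2)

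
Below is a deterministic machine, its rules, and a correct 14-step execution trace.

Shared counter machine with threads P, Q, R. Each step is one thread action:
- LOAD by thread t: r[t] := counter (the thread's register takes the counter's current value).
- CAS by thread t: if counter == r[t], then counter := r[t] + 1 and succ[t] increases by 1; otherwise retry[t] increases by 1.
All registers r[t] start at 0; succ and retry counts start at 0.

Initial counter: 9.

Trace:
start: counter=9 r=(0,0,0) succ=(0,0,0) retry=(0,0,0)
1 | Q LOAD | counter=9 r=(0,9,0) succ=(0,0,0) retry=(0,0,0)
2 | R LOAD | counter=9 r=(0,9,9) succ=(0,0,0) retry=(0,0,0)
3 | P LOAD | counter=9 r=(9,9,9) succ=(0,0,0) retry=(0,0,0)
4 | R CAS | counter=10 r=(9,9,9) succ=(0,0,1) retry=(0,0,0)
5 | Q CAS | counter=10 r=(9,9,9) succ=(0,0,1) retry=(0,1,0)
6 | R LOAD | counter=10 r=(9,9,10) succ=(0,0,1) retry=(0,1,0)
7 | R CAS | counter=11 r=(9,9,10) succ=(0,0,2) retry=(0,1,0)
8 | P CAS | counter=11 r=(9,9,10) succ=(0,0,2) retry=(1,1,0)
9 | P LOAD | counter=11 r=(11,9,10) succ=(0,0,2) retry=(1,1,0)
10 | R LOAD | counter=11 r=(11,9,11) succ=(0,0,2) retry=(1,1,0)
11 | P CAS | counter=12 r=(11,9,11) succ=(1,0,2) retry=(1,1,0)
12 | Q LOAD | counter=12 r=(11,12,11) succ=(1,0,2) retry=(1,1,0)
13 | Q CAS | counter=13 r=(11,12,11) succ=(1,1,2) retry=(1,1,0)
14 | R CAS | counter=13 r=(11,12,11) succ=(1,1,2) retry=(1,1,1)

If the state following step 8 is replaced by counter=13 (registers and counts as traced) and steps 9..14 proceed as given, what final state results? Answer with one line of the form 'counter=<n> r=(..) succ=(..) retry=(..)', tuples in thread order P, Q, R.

counter=15 r=(13,14,13) succ=(1,1,2) retry=(1,1,1)

state after step 8 := counter=13 r=(9,9,10) succ=(0,0,2) retry=(1,1,0)
9 | P LOAD | counter=13 r=(13,9,10) succ=(0,0,2) retry=(1,1,0)
10 | R LOAD | counter=13 r=(13,9,13) succ=(0,0,2) retry=(1,1,0)
11 | P CAS | counter=14 r=(13,9,13) succ=(1,0,2) retry=(1,1,0)
12 | Q LOAD | counter=14 r=(13,14,13) succ=(1,0,2) retry=(1,1,0)
13 | Q CAS | counter=15 r=(13,14,13) succ=(1,1,2) retry=(1,1,0)
14 | R CAS | counter=15 r=(13,14,13) succ=(1,1,2) retry=(1,1,1)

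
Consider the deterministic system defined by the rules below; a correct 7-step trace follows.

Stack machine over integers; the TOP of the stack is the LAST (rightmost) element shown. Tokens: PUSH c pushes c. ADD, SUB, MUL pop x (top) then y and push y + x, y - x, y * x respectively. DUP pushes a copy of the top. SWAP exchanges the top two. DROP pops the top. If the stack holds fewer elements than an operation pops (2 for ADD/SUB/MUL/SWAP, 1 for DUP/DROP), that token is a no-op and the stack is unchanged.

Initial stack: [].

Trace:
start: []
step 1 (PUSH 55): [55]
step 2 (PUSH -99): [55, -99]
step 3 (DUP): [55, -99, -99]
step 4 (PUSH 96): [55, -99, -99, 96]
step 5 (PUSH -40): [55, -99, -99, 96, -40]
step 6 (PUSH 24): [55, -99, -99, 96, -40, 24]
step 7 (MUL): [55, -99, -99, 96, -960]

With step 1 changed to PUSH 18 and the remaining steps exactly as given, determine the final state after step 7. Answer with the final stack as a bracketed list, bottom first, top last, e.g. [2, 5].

(re-executing from step 1 with the substitution; state before step 1: [])
step 1 (PUSH 18): [18]
step 2 (PUSH -99): [18, -99]
step 3 (DUP): [18, -99, -99]
step 4 (PUSH 96): [18, -99, -99, 96]
step 5 (PUSH -40): [18, -99, -99, 96, -40]
step 6 (PUSH 24): [18, -99, -99, 96, -40, 24]
step 7 (MUL): [18, -99, -99, 96, -960]

[18, -99, -99, 96, -960]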